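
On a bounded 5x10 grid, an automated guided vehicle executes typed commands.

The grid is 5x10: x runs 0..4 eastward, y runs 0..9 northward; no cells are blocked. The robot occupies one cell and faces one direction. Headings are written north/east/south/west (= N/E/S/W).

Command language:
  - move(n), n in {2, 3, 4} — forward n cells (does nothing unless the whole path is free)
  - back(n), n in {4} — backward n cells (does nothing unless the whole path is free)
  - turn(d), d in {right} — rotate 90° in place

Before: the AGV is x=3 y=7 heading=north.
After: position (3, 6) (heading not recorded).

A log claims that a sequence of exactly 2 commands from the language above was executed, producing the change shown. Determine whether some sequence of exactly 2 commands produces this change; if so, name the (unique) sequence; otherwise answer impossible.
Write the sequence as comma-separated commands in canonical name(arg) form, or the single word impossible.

key: order matters: swapping back(4) and move(3) lands elsewhere
begin: x=3 y=7 heading=north
step 1 (back(4)): x=3 y=3 heading=north
step 2 (move(3)): x=3 y=6 heading=north
all 25 alternatives checked — unique.

back(4), move(3)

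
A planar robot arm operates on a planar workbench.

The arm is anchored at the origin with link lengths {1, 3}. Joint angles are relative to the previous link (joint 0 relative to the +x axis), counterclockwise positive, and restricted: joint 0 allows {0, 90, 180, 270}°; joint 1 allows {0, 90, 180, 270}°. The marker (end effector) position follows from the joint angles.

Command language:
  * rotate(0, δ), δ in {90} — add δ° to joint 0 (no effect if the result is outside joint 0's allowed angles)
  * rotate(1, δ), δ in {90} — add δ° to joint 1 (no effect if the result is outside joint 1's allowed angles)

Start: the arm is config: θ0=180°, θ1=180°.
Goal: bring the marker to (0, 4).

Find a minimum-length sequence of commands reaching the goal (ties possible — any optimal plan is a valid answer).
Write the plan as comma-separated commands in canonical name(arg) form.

t0: config: θ0=180°, θ1=180°
1. rotate(1, 90) → config: θ0=180°, θ1=270°
2. rotate(1, 90) → config: θ0=180°, θ1=0°
3. rotate(0, 90) → config: θ0=270°, θ1=0°
4. rotate(0, 90) → config: θ0=0°, θ1=0°
5. rotate(0, 90) → config: θ0=90°, θ1=0°
nothing shorter than 5 reaches the goal.

rotate(1, 90), rotate(1, 90), rotate(0, 90), rotate(0, 90), rotate(0, 90)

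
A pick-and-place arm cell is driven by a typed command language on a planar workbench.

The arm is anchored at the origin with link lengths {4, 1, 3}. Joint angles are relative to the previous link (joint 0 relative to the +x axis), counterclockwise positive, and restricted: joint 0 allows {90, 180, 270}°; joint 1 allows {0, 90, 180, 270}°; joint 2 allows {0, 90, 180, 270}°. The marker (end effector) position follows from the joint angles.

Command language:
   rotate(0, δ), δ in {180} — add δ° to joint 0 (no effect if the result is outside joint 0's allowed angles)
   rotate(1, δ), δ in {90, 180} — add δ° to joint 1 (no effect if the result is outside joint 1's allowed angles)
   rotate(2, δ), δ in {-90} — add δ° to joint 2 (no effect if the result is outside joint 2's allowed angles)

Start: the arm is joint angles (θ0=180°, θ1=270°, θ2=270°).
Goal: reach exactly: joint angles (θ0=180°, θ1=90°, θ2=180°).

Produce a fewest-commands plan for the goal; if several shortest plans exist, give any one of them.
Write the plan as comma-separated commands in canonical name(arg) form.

begin: joint angles (θ0=180°, θ1=270°, θ2=270°)
[1] after rotate(1, 180): joint angles (θ0=180°, θ1=90°, θ2=270°)
[2] after rotate(2, -90): joint angles (θ0=180°, θ1=90°, θ2=180°)
shorter routes all fall short; 2 is best.

rotate(1, 180), rotate(2, -90)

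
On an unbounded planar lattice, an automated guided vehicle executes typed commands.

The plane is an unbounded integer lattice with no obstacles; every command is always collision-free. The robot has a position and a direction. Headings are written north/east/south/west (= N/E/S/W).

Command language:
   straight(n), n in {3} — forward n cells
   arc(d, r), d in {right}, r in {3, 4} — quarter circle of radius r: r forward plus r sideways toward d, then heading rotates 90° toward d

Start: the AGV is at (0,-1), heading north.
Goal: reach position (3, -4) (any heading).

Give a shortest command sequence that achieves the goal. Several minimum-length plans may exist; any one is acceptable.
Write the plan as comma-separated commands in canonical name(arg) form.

initial: at (0,-1), heading north
t=1 arc(right, 3) ⇒ at (3,2), heading east
t=2 arc(right, 3) ⇒ at (6,-1), heading south
t=3 arc(right, 3) ⇒ at (3,-4), heading west
nothing shorter than 3 reaches the goal.

arc(right, 3), arc(right, 3), arc(right, 3)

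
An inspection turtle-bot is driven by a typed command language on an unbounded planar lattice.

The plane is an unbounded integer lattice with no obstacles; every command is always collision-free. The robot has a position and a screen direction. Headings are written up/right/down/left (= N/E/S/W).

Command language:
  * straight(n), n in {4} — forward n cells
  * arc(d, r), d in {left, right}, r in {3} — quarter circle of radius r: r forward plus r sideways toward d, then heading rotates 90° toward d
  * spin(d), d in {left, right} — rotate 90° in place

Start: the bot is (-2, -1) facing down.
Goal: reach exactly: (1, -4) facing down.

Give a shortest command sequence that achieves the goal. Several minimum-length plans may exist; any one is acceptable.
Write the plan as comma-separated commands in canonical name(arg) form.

begin: (-2, -1) facing down
1. arc(left, 3) → (1, -4) facing right
2. spin(right) → (1, -4) facing down
shorter routes all fall short; 2 is best.

arc(left, 3), spin(right)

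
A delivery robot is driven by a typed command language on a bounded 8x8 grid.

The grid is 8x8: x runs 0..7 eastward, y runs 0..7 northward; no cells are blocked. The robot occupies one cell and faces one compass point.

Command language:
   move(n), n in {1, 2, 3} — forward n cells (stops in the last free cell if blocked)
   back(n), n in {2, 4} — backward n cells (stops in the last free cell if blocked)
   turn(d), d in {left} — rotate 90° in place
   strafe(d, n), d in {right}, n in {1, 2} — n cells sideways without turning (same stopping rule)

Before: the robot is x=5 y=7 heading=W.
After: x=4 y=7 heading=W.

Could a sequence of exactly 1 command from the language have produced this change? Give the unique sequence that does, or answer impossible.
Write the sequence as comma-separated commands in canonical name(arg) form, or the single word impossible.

move(1)

key: heading stays W — the single command does not turn
initial: x=5 y=7 heading=W
t=1 move(1) ⇒ x=4 y=7 heading=W
uniquely the one of 8 1-step routes that fits.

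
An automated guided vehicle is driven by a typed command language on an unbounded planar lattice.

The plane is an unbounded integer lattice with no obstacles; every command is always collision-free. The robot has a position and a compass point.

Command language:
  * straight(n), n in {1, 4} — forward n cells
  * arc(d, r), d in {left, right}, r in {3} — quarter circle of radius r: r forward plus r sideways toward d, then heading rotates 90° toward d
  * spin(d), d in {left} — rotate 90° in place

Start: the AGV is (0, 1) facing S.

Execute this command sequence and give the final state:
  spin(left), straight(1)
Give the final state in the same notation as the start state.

(1, 1) facing E

from: (0, 1) facing S
t=1 spin(left) ⇒ (0, 1) facing E
t=2 straight(1) ⇒ (1, 1) facing E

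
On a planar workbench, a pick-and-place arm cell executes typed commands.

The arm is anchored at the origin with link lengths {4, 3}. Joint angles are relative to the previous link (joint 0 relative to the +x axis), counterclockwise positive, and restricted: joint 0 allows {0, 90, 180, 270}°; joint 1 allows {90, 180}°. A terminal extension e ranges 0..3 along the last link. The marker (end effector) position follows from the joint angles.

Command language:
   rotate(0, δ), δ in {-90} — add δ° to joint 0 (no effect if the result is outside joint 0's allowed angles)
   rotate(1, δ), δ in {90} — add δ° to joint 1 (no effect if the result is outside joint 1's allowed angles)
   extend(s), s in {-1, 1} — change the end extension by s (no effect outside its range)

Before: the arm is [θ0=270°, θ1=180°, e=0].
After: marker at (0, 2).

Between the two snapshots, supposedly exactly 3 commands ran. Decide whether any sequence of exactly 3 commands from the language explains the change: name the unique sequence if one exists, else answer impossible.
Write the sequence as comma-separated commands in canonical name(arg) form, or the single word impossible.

extend(1), extend(1), extend(1)

initial: [θ0=270°, θ1=180°, e=0]
[1] after extend(1): [θ0=270°, θ1=180°, e=1]
[2] after extend(1): [θ0=270°, θ1=180°, e=2]
[3] after extend(1): [θ0=270°, θ1=180°, e=3]
all 64 alternatives checked — unique.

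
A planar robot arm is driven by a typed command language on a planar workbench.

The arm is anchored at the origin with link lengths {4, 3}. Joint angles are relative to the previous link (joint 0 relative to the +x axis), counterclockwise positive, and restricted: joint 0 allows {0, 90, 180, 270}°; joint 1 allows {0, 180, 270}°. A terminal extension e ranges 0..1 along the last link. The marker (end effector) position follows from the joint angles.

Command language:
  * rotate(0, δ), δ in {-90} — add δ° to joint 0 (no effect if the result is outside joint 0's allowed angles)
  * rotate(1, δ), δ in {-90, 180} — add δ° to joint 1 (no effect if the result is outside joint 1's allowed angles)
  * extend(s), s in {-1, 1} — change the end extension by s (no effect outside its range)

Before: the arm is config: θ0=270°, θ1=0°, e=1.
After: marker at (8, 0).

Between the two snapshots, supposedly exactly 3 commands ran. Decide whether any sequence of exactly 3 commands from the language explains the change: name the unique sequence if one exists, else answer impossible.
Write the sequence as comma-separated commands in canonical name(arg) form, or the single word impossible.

rotate(0, -90), rotate(0, -90), rotate(0, -90)

t0: config: θ0=270°, θ1=0°, e=1
[1] after rotate(0, -90): config: θ0=180°, θ1=0°, e=1
[2] after rotate(0, -90): config: θ0=90°, θ1=0°, e=1
[3] after rotate(0, -90): config: θ0=0°, θ1=0°, e=1
no rival 3-sequence matches.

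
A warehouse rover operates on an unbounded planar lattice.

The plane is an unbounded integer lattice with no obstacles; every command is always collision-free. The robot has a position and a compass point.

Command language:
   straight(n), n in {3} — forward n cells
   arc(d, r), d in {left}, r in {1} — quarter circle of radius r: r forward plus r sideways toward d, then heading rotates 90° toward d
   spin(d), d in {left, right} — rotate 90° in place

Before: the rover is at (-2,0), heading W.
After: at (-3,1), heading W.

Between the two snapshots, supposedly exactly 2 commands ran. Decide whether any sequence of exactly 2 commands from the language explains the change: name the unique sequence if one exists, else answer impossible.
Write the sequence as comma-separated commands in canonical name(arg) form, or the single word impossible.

key: running arc(left, 1) before spin(right) would end elsewhere — order is forced
initial: at (-2,0), heading W
t=1 spin(right) ⇒ at (-2,0), heading N
t=2 arc(left, 1) ⇒ at (-3,1), heading W
all 16 alternatives checked — unique.

spin(right), arc(left, 1)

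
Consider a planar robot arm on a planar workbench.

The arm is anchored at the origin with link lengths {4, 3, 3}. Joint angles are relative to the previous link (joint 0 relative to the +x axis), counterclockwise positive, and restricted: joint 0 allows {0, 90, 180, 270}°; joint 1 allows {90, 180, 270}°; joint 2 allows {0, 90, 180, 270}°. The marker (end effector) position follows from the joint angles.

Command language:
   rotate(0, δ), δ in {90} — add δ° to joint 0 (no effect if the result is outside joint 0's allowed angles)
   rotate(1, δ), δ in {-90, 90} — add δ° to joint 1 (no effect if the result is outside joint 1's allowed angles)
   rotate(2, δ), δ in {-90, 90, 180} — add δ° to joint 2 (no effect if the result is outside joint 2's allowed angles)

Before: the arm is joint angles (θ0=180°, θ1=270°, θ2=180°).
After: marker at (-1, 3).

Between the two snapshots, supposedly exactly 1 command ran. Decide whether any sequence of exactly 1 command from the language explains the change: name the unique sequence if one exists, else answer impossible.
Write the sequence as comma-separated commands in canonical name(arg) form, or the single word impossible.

rotate(2, 90)

initial: joint angles (θ0=180°, θ1=270°, θ2=180°)
1. rotate(2, 90) → joint angles (θ0=180°, θ1=270°, θ2=270°)
no other 1-command option fits: unique.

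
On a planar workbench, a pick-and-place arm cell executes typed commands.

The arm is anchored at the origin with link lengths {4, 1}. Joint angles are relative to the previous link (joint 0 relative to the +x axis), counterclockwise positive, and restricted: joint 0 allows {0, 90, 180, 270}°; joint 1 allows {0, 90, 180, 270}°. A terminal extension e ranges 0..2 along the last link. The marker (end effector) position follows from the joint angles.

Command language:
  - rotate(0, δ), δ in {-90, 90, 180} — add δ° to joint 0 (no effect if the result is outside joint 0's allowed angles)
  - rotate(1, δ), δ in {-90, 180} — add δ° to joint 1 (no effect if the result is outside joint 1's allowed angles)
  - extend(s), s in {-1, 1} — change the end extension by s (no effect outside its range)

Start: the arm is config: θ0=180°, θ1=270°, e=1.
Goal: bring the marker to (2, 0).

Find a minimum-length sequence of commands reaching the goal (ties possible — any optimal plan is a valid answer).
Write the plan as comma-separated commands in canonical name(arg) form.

rotate(1, -90), rotate(0, 180)

initial: config: θ0=180°, θ1=270°, e=1
[1] after rotate(1, -90): config: θ0=180°, θ1=180°, e=1
[2] after rotate(0, 180): config: θ0=0°, θ1=180°, e=1
no 1-step plan works, so 2 is optimal.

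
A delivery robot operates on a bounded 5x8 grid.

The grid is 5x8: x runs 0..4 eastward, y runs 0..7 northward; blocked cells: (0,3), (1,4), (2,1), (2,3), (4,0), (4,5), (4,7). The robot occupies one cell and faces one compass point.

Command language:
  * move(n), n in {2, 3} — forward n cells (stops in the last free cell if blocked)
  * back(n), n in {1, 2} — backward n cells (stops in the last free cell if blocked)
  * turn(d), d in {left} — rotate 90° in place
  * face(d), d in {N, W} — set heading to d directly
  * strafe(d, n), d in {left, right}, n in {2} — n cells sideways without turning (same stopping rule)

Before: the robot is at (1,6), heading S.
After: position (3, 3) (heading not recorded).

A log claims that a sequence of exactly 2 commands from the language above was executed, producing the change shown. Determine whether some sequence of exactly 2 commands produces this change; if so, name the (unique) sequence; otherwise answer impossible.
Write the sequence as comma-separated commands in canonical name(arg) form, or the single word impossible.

key: order matters: swapping strafe(left, 2) and move(3) lands elsewhere
from: at (1,6), heading S
t=1 strafe(left, 2) ⇒ at (3,6), heading S
t=2 move(3) ⇒ at (3,3), heading S
uniquely the one of 81 2-step routes that fits.

strafe(left, 2), move(3)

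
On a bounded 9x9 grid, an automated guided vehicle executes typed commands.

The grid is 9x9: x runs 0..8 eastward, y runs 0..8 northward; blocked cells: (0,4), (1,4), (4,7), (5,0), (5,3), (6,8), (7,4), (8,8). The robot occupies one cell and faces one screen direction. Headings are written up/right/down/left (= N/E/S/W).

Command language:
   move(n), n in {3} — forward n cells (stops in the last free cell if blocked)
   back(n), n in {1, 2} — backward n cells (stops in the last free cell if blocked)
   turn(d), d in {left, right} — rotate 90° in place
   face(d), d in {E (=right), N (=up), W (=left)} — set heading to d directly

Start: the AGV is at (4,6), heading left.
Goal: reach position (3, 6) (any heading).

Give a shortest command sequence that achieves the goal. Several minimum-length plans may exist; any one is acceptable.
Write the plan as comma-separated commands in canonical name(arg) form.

face(E), back(1)

begin: at (4,6), heading left
1. face(E) → at (4,6), heading right
2. back(1) → at (3,6), heading right
shorter routes all fall short; 2 is best.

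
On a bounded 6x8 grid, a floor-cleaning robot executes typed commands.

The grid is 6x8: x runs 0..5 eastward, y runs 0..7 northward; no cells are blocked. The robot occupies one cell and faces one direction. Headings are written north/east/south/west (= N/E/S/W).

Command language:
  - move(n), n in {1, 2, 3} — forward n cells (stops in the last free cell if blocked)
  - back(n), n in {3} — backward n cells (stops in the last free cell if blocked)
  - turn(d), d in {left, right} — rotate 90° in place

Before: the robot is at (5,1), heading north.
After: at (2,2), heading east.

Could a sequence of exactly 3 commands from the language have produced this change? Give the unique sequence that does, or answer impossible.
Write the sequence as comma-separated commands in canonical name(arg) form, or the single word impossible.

key: cell and facing (now E) both changed — the 3 commands mix motion and turning
from: at (5,1), heading north
1. move(1) → at (5,2), heading north
2. turn(right) → at (5,2), heading east
3. back(3) → at (2,2), heading east
no other 3-command option fits: unique.

move(1), turn(right), back(3)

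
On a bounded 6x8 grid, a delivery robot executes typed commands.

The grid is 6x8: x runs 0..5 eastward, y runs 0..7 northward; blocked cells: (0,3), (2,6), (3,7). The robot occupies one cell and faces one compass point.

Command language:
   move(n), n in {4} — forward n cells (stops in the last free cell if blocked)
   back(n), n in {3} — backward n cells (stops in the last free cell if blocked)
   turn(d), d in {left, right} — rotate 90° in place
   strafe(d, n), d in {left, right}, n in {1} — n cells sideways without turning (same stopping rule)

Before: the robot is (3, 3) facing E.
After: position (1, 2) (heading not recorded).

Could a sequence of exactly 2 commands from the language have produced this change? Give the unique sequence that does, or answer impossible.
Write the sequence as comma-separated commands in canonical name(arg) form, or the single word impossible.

back(3), strafe(right, 1)

key: running strafe(right, 1) before back(3) would end elsewhere — order is forced
from: (3, 3) facing E
1. back(3) → (1, 3) facing E
2. strafe(right, 1) → (1, 2) facing E
no rival 2-sequence matches.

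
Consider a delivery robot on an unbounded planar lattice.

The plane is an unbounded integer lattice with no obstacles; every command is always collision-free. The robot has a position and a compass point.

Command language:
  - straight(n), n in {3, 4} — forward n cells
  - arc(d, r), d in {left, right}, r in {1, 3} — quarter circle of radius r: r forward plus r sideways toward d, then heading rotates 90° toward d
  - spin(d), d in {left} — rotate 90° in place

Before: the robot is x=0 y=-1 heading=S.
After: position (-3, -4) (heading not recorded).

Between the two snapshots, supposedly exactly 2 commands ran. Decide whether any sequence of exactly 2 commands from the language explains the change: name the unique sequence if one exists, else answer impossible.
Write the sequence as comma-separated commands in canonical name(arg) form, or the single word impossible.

arc(right, 3), spin(left)

key: running spin(left) before arc(right, 3) would end elsewhere — order is forced
initial: x=0 y=-1 heading=S
1. arc(right, 3) → x=-3 y=-4 heading=W
2. spin(left) → x=-3 y=-4 heading=S
no rival 2-sequence matches.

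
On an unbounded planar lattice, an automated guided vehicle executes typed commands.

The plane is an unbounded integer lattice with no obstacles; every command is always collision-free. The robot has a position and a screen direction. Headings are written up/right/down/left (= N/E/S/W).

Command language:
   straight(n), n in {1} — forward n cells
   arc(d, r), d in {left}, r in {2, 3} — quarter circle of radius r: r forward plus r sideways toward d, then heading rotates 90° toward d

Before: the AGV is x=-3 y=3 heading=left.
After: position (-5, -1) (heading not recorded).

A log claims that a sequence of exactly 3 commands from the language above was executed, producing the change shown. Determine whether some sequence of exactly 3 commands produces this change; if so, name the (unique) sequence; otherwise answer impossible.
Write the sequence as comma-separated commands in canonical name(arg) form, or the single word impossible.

arc(left, 2), straight(1), straight(1)

key: order matters: swapping arc(left, 2) and straight(1) lands elsewhere
begin: x=-3 y=3 heading=left
[1] after arc(left, 2): x=-5 y=1 heading=down
[2] after straight(1): x=-5 y=0 heading=down
[3] after straight(1): x=-5 y=-1 heading=down
all 27 alternatives checked — unique.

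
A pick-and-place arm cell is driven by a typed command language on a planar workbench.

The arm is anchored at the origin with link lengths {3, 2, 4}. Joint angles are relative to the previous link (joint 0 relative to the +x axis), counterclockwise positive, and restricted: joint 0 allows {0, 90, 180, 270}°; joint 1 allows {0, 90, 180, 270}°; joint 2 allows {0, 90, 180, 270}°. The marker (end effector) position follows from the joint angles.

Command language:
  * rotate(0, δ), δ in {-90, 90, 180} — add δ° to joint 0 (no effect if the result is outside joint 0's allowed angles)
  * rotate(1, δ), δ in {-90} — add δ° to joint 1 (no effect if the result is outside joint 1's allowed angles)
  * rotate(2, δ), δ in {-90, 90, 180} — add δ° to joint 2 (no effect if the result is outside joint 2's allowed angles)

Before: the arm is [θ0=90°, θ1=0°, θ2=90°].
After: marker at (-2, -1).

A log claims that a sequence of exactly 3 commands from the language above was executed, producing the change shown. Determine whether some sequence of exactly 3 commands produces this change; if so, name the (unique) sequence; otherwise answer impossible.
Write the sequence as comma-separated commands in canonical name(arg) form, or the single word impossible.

rotate(1, -90), rotate(1, -90), rotate(1, -90)

initial: [θ0=90°, θ1=0°, θ2=90°]
t=1 rotate(1, -90) ⇒ [θ0=90°, θ1=270°, θ2=90°]
t=2 rotate(1, -90) ⇒ [θ0=90°, θ1=180°, θ2=90°]
t=3 rotate(1, -90) ⇒ [θ0=90°, θ1=90°, θ2=90°]
all 343 alternatives checked — unique.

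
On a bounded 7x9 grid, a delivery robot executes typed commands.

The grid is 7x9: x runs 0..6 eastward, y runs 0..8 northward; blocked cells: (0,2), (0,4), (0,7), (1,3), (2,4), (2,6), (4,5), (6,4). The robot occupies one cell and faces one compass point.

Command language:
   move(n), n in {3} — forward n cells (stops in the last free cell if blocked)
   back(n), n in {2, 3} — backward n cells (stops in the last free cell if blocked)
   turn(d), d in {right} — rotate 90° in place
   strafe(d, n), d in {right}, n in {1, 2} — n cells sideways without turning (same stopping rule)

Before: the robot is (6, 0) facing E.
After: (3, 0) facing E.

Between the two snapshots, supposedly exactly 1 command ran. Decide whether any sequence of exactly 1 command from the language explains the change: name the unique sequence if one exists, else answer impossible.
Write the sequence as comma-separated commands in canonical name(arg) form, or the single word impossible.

key: heading stays E — the single command does not turn
t0: (6, 0) facing E
[1] after back(3): (3, 0) facing E
all 6 alternatives checked — unique.

back(3)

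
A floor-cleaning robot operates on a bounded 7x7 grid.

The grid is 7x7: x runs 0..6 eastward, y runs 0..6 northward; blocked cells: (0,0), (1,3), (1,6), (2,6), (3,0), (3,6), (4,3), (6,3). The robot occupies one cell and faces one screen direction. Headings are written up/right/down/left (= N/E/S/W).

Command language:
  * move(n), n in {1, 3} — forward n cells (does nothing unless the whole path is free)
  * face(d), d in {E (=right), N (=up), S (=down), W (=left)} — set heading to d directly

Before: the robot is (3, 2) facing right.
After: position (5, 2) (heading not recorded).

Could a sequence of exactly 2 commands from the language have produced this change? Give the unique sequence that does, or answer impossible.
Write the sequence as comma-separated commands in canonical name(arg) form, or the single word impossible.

move(1), move(1)

start: (3, 2) facing right
step 1 (move(1)): (4, 2) facing right
step 2 (move(1)): (5, 2) facing right
no other 2-command option fits: unique.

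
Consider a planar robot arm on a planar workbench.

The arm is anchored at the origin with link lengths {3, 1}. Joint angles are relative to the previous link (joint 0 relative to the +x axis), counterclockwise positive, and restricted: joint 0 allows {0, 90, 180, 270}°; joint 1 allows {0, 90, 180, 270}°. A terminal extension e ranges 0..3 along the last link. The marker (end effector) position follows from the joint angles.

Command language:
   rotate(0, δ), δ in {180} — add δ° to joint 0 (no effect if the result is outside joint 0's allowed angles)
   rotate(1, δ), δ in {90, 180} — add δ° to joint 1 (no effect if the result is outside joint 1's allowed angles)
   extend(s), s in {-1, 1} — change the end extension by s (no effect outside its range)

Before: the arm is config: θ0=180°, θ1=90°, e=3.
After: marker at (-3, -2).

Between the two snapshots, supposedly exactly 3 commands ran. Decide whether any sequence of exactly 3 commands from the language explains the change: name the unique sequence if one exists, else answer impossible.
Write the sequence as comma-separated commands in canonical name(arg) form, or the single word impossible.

extend(1), extend(-1), extend(-1)

key: running extend(-1) before extend(1) would end elsewhere — order is forced
initial: config: θ0=180°, θ1=90°, e=3
step 1 (extend(1)): config: θ0=180°, θ1=90°, e=3
step 2 (extend(-1)): config: θ0=180°, θ1=90°, e=2
step 3 (extend(-1)): config: θ0=180°, θ1=90°, e=1
no rival 3-sequence matches.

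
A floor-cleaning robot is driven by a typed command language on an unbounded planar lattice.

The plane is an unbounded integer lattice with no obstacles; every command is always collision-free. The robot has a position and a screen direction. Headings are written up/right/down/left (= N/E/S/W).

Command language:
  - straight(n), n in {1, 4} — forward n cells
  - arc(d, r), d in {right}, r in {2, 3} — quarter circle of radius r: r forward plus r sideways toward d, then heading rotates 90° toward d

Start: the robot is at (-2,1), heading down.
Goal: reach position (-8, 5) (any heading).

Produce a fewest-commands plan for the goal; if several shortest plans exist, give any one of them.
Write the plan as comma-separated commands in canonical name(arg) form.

arc(right, 3), arc(right, 3), straight(4)

initial: at (-2,1), heading down
step 1 (arc(right, 3)): at (-5,-2), heading left
step 2 (arc(right, 3)): at (-8,1), heading up
step 3 (straight(4)): at (-8,5), heading up
nothing shorter than 3 reaches the goal.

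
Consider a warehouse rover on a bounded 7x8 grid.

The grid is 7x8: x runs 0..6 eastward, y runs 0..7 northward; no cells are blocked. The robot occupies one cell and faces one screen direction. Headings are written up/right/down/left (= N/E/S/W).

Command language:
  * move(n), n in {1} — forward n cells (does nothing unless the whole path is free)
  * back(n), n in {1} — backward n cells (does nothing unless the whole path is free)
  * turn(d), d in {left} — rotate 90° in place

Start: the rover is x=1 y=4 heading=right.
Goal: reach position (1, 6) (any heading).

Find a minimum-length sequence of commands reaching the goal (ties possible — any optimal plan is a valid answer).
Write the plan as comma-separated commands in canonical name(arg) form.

t0: x=1 y=4 heading=right
[1] after turn(left): x=1 y=4 heading=up
[2] after move(1): x=1 y=5 heading=up
[3] after move(1): x=1 y=6 heading=up
no 2-step plan works, so 3 is optimal.

turn(left), move(1), move(1)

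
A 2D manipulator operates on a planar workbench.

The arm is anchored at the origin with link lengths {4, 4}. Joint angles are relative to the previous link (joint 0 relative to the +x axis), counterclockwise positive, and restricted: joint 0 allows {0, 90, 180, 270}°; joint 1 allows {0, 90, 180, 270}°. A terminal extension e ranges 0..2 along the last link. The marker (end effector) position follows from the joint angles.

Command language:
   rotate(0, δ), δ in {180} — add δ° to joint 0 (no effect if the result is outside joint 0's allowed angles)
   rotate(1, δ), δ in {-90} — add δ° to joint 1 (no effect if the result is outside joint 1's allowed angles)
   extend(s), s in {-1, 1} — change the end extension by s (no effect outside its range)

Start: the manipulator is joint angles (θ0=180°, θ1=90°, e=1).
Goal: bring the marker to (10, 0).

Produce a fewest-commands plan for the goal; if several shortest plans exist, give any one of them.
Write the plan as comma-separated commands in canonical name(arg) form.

rotate(1, -90), rotate(0, 180), extend(1)

start: joint angles (θ0=180°, θ1=90°, e=1)
[1] after rotate(1, -90): joint angles (θ0=180°, θ1=0°, e=1)
[2] after rotate(0, 180): joint angles (θ0=0°, θ1=0°, e=1)
[3] after extend(1): joint angles (θ0=0°, θ1=0°, e=2)
no 2-step plan works, so 3 is optimal.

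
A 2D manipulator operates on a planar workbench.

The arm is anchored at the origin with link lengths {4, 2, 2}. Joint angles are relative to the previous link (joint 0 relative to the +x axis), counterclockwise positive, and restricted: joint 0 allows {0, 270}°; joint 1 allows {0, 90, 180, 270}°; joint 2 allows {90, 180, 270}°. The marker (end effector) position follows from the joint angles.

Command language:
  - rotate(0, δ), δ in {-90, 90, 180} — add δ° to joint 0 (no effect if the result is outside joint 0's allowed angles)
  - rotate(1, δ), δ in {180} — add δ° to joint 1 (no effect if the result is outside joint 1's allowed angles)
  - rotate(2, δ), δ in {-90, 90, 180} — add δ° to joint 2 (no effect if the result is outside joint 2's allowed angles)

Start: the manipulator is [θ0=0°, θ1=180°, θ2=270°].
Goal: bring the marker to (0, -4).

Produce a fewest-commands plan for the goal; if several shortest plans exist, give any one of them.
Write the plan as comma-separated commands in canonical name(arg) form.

t0: [θ0=0°, θ1=180°, θ2=270°]
step 1 (rotate(2, -90)): [θ0=0°, θ1=180°, θ2=180°]
step 2 (rotate(0, -90)): [θ0=270°, θ1=180°, θ2=180°]
minimal: 2 command(s), checked below 2.

rotate(2, -90), rotate(0, -90)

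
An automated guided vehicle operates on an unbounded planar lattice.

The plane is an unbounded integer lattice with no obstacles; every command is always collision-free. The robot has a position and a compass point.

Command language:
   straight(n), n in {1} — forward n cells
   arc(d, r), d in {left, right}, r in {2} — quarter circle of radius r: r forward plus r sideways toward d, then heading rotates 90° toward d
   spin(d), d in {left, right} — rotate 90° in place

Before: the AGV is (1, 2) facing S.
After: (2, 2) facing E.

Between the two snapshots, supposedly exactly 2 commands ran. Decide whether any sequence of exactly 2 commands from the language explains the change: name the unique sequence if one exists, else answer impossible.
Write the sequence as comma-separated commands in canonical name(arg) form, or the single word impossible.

key: order matters: swapping spin(left) and straight(1) lands elsewhere
begin: (1, 2) facing S
[1] after spin(left): (1, 2) facing E
[2] after straight(1): (2, 2) facing E
no rival 2-sequence matches.

spin(left), straight(1)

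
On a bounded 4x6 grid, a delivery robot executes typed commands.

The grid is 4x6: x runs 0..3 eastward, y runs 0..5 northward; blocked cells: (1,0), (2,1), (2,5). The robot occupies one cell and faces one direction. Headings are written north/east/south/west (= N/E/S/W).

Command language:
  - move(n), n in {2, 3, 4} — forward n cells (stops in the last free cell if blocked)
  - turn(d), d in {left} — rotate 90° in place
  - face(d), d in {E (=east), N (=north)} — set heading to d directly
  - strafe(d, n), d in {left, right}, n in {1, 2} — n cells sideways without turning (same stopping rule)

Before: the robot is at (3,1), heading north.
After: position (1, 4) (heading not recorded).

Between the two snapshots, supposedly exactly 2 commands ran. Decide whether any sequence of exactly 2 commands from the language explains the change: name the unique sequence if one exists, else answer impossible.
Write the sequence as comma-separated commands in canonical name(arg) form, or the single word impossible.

move(3), strafe(left, 2)

key: order matters: swapping move(3) and strafe(left, 2) lands elsewhere
from: at (3,1), heading north
t=1 move(3) ⇒ at (3,4), heading north
t=2 strafe(left, 2) ⇒ at (1,4), heading north
no rival 2-sequence matches.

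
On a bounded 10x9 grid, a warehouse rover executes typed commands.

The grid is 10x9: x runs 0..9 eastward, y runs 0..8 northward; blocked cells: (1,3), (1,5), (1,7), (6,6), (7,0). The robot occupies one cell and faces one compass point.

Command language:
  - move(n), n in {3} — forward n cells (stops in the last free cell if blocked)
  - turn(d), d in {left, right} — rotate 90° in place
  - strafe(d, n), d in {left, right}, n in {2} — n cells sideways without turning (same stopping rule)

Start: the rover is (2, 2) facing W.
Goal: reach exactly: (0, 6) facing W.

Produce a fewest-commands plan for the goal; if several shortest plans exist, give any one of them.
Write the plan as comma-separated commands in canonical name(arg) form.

strafe(right, 2), strafe(right, 2), move(3)

start: (2, 2) facing W
[1] after strafe(right, 2): (2, 4) facing W
[2] after strafe(right, 2): (2, 6) facing W
[3] after move(3): (0, 6) facing W
no 2-step plan works, so 3 is optimal.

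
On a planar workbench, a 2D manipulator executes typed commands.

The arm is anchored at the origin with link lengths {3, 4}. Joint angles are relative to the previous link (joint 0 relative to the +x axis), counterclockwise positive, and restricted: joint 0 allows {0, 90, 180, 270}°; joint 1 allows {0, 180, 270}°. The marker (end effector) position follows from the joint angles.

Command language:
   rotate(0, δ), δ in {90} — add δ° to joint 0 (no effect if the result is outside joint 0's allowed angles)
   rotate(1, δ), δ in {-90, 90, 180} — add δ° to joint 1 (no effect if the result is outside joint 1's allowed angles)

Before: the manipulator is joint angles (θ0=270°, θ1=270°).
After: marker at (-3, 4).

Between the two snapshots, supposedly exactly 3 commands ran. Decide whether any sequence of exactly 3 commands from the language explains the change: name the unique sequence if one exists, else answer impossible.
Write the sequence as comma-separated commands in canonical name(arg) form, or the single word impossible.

rotate(0, 90), rotate(0, 90), rotate(0, 90)

t0: joint angles (θ0=270°, θ1=270°)
step 1 (rotate(0, 90)): joint angles (θ0=0°, θ1=270°)
step 2 (rotate(0, 90)): joint angles (θ0=90°, θ1=270°)
step 3 (rotate(0, 90)): joint angles (θ0=180°, θ1=270°)
all 64 alternatives checked — unique.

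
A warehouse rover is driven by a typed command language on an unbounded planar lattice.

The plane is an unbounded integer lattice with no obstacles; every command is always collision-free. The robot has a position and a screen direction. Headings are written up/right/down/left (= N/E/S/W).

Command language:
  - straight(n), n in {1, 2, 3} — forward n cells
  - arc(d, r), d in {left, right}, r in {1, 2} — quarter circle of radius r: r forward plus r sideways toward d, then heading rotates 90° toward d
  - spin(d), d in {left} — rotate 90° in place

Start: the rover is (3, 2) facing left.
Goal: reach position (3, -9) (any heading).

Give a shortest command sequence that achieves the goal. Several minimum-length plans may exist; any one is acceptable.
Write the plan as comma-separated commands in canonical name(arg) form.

arc(left, 1), straight(3), straight(3), straight(3), arc(left, 1)

begin: (3, 2) facing left
step 1 (arc(left, 1)): (2, 1) facing down
step 2 (straight(3)): (2, -2) facing down
step 3 (straight(3)): (2, -5) facing down
step 4 (straight(3)): (2, -8) facing down
step 5 (arc(left, 1)): (3, -9) facing right
nothing shorter than 5 reaches the goal.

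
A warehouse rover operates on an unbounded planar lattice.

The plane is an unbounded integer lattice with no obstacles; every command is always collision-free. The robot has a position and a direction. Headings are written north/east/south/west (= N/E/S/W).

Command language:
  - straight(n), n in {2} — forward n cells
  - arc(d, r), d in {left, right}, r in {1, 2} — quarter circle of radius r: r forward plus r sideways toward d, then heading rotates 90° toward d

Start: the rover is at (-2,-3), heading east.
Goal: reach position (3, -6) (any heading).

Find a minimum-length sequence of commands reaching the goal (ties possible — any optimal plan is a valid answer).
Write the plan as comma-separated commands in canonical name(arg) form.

arc(right, 2), arc(left, 1), straight(2)

begin: at (-2,-3), heading east
t=1 arc(right, 2) ⇒ at (0,-5), heading south
t=2 arc(left, 1) ⇒ at (1,-6), heading east
t=3 straight(2) ⇒ at (3,-6), heading east
shorter routes all fall short; 3 is best.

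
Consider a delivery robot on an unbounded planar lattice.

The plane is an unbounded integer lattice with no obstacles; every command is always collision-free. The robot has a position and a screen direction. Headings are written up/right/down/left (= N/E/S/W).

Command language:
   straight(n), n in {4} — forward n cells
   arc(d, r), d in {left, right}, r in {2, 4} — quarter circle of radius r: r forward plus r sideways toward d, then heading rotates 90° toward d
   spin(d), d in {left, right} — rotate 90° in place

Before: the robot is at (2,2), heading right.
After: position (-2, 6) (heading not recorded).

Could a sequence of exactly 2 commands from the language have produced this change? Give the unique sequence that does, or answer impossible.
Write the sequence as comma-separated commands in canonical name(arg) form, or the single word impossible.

key: running arc(left, 4) before spin(left) would end elsewhere — order is forced
start: at (2,2), heading right
step 1 (spin(left)): at (2,2), heading up
step 2 (arc(left, 4)): at (-2,6), heading left
uniquely the one of 49 2-step routes that fits.

spin(left), arc(left, 4)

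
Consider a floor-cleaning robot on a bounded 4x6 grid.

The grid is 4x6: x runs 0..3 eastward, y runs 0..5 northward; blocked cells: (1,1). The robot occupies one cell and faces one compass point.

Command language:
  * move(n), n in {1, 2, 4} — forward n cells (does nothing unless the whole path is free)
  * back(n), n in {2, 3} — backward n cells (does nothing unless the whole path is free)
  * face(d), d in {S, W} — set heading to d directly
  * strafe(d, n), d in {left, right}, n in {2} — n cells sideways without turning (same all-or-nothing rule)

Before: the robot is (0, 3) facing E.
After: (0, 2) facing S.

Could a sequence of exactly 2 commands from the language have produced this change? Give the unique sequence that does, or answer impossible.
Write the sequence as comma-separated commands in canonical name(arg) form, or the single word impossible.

face(S), move(1)

key: running move(1) before face(S) would end elsewhere — order is forced
begin: (0, 3) facing E
t=1 face(S) ⇒ (0, 3) facing S
t=2 move(1) ⇒ (0, 2) facing S
no rival 2-sequence matches.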